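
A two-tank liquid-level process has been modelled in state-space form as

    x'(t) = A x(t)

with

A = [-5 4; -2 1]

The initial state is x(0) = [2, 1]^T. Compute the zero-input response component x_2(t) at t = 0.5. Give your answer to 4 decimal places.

det(sI - A) = s^2 - (tr A)s + det A, with tr A = (-5) + 1 = -4 and det A = (-5)·1 - 4·(-2) = -5 - (-8) = 3.
So p(s) = det(sI - A) = s^2 + 4s + 3.
Factor s^2 + 4s + 3: two numbers with sum -4 and product 3 are -1 and -3, so s^2 + 4s + 3 = (s + 1)(s + 3).
Hence p(s) = (s + 1) (s + 3), with roots -3, -1.
The eigenvalues -3, -1 are distinct and real, so A is diagonalisable and x(t) = e^{At} x(0) = V diag(e^{λ_i t}) V^{-1} x(0), where the columns of V are the eigenvectors.
λ = -3: A - (-3)I = [[-2, 4], [-2, 4]]. Row 1 gives (-2)·v1 + 4·v2 = 0, so take v_1 = [2, 1]^T.
λ = -1: A - (-1)I = [[-4, 4], [-2, 2]]. Row 1 gives (-4)·v1 + 4·v2 = 0, so take v_2 = [-1, -1]^T.
V = [v_1 v_2] = [[2, -1], [1, -1]] has det V = -1, so V^{-1} = adj(V)/det V = [[1, -1], [1, -2]].
Modal coordinates z(0) = V^{-1} x(0): 1·2 + (-1)·1 = 1; 1·2 + (-2)·1 = 0; so z(0) = [1, 0]^T.
x_2(t) = Σ_i (v_i)_2 · z_i(0) · e^{λ_i t} (row 2 of V times the modal terms).
x_2(0.5) = 1·1·e^{-3·0.5} + (-1)·0·e^{-1·0.5} = 1·0.223130 + 0·0.606531 = 0.2231.

0.2231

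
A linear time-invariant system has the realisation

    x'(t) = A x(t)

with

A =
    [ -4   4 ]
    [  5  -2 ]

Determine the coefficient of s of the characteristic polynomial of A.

For a 2×2 matrix, det(sI - A) = s^2 - (tr A)s + det A.
tr A = -6, det A = -12.
So p(s) = s^2 + 6s - 12.
The coefficient of s is 6.

6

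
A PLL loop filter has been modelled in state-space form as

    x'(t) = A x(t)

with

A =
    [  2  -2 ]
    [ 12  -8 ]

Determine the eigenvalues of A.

det(sI - A) = s^2 - (tr A)s + det A, with tr A = 2 + (-8) = -6 and det A = 2·(-8) - (-2)·12 = -16 - (-24) = 8.
So p(s) = det(sI - A) = s^2 + 6s + 8.
Factor s^2 + 6s + 8: two numbers with sum -6 and product 8 are -2 and -4, so s^2 + 6s + 8 = (s + 2)(s + 4).
Hence p(s) = (s + 2) (s + 4), with roots -4, -2.
All eigenvalues have negative real part, so the system is asymptotically stable.

-4, -2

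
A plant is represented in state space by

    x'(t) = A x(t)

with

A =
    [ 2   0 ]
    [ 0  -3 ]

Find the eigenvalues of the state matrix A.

det(sI - A) = s^2 - (tr A)s + det A, with tr A = 2 + (-3) = -1 and det A = 2·(-3) - 0·0 = -6 - 0 = -6.
So p(s) = det(sI - A) = s^2 + s - 6.
Factor s^2 + s - 6: two numbers with sum -1 and product -6 are 2 and -3, so s^2 + s - 6 = (s - 2)(s + 3).
Hence p(s) = (s - 2) (s + 3), with roots -3, 2.
At least one eigenvalue has non-negative real part, so the system is not asymptotically stable.

-3, 2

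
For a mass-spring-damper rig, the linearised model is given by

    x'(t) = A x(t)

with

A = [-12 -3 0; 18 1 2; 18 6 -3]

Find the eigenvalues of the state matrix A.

det(sI - A) = s^3 - (tr A)s^2 + (M11 + M22 + M33)s - det A, where Mii is the 2×2 principal minor of A obtained by deleting row i and column i.
tr A = (-12) + 1 + (-3) = -14; M11 = 1·(-3) - 2·6 = -3 - 12 = -15; M22 = (-12)·(-3) - 0·18 = 36 - 0 = 36; M33 = (-12)·1 - (-3)·18 = -12 - (-54) = 42; sum of minors = 63.
det A = (-12)·(1·(-3) - 2·6) - (-3)·(18·(-3) - 2·18) + 0·(18·6 - 1·18) = (-12)·(-15) - (-3)·(-90) + 0·90 = -90.
So p(s) = det(sI - A) = s^3 + 14s^2 + 63s + 90.
Rational-root test: any integer root divides 90. Testing small divisors, s = -3 works: p(-3) = -27 + 126 + (-189) + 90 = 0, so (s + 3) is a factor.
Dividing, p(s) = (s + 3)(s^2 + 11s + 30).
Factor s^2 + 11s + 30: two numbers with sum -11 and product 30 are -5 and -6, so s^2 + 11s + 30 = (s + 5)(s + 6).
Hence p(s) = (s + 3) (s + 5) (s + 6), with roots -6, -5, -3.
All eigenvalues have negative real part, so the system is asymptotically stable.

-6, -5, -3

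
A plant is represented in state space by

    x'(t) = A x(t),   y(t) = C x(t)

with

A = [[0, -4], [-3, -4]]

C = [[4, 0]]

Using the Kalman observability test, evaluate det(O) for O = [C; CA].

-64

CA = [[0, -16]]
Observability matrix O = [C; CA] = [[4, 0], [0, -16]]
det(O) = 4·(-16) - 0·0 = -64 - 0 = -64
Since det(O) ≠ 0, rank(O) = 2 and the system is completely observable.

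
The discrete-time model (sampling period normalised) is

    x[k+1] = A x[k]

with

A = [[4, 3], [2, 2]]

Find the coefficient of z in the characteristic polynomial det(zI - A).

-6

For a 2×2 matrix, det(zI - A) = z^2 - (tr A)z + det A.
tr A = 6, det A = 2.
So p(z) = z^2 - 6z + 2.
The coefficient of z is -6.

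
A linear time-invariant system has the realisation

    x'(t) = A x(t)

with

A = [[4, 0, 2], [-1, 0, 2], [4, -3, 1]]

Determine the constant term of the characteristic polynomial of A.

-30

Expand det(sI - A) for the 3×3 matrix.
p(s) = s^3 - 5s^2 + 2s - 30.
(Check: constant term = det(-A) = (-1)^3 det A = -30; coefficient of s^2 = -tr A = -5.)
The constant term is -30.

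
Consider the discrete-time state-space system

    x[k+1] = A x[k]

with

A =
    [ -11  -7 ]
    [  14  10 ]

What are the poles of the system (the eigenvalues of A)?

det(zI - A) = z^2 - (tr A)z + det A, with tr A = (-11) + 10 = -1 and det A = (-11)·10 - (-7)·14 = -110 - (-98) = -12.
So p(z) = det(zI - A) = z^2 + z - 12.
Factor z^2 + z - 12: two numbers with sum -1 and product -12 are 3 and -4, so z^2 + z - 12 = (z - 3)(z + 4).
Hence p(z) = (z - 3) (z + 4), with roots -4, 3.

-4, 3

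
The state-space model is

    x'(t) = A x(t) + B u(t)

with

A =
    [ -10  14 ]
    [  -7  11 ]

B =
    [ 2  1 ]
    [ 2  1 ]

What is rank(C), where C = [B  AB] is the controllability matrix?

1

AB = [[8, 4], [8, 4]]
Controllability matrix C = [B  AB] = [[2, 1, 8, 4], [2, 1, 8, 4]]
Every column of C is a scalar multiple of column 1 = [2, 2] (multipliers 1, 1/2, 4, 2), so the columns span a one-dimensional space.
C ≠ 0, hence rank(C) = 1.
rank(C) = 1 < n = 2, so the pair (A, B) is not completely controllable.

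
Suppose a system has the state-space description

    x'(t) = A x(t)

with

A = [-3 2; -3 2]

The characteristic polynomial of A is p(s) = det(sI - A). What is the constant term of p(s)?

0

For a 2×2 matrix, det(sI - A) = s^2 - (tr A)s + det A.
tr A = -1, det A = 0.
So p(s) = s^2 + s.
The constant term is 0.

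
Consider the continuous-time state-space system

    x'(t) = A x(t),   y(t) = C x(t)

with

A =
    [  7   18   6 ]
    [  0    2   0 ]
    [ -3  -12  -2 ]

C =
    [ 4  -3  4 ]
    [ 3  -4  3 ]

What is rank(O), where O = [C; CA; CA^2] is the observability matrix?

2

CA = [[16, 18, 16], [12, 10, 12]]
CA^2 = [[64, 132, 64], [48, 92, 48]]
Observability matrix O = [C; CA; CA^2] = [[4, -3, 4], [3, -4, 3], [16, 18, 16], [12, 10, 12], [64, 132, 64], [48, 92, 48]]
The columns c1, c2, c3 of O are linearly dependent: -c1 + c3 = 0 (check each entry), so rank(O) ≤ 2.
The 2×2 minor from rows 1, 2, columns 1, 2 is 4·(-4) - (-3)·3 = -16 - (-9) = -7 ≠ 0, so rank(O) = 2.
rank(O) = 2 < n = 3, so the pair (A, C) is not completely observable.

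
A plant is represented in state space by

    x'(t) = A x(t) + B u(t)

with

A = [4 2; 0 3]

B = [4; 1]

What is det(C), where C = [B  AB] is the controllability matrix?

-6

AB = [[18], [3]]
Controllability matrix C = [B  AB] = [[4, 18], [1, 3]]
det(C) = 4·3 - 18·1 = 12 - 18 = -6
Since det(C) ≠ 0, rank(C) = 2 and the system is completely controllable.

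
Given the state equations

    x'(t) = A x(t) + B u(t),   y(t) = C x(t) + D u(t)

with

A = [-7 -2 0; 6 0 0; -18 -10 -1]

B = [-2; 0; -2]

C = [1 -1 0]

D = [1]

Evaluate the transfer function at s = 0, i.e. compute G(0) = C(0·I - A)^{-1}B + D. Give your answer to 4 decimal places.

2.0000

G(0) = C(-A)^{-1}B + D = -C A^{-1} B + D.
det A = -12, so A^{-1} = (1/-12)·adj(A) = [[0, 1/6, 0], [-1/2, -7/12, 0], [5, 17/6, -1]]
A^{-1} B = [0, 1, -8]^T
C A^{-1} B = -1
G(0) = D - C A^{-1} B = 1 - (-1) = 2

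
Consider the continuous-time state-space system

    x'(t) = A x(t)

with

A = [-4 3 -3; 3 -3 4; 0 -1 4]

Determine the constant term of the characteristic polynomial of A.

-5

Expand det(sI - A) for the 3×3 matrix.
p(s) = s^3 + 3s^2 - 21s - 5.
(Check: constant term = det(-A) = (-1)^3 det A = -5; coefficient of s^2 = -tr A = 3.)
The constant term is -5.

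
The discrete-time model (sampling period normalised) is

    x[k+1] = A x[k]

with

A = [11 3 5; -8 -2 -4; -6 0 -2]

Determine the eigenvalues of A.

1, 2, 4

det(zI - A) = z^3 - (tr A)z^2 + (M11 + M22 + M33)z - det A, where Mii is the 2×2 principal minor of A obtained by deleting row i and column i.
tr A = 11 + (-2) + (-2) = 7; M11 = (-2)·(-2) - (-4)·0 = 4 - 0 = 4; M22 = 11·(-2) - 5·(-6) = -22 - (-30) = 8; M33 = 11·(-2) - 3·(-8) = -22 - (-24) = 2; sum of minors = 14.
det A = 11·((-2)·(-2) - (-4)·0) - 3·((-8)·(-2) - (-4)·(-6)) + 5·((-8)·0 - (-2)·(-6)) = 11·4 - 3·(-8) + 5·(-12) = 8.
So p(z) = det(zI - A) = z^3 - 7z^2 + 14z - 8.
Rational-root test: any integer root divides -8. Testing small divisors, z = 1 works: p(1) = 1 + (-7) + 14 + (-8) = 0, so (z - 1) is a factor.
Dividing, p(z) = (z - 1)(z^2 - 6z + 8).
Factor z^2 - 6z + 8: two numbers with sum 6 and product 8 are 4 and 2, so z^2 - 6z + 8 = (z - 4)(z - 2).
Hence p(z) = (z - 4) (z - 2) (z - 1), with roots 1, 2, 4.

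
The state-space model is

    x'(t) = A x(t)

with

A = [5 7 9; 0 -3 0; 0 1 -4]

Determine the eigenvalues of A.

-4, -3, 5

det(sI - A) = s^3 - (tr A)s^2 + (M11 + M22 + M33)s - det A, where Mii is the 2×2 principal minor of A obtained by deleting row i and column i.
tr A = 5 + (-3) + (-4) = -2; M11 = (-3)·(-4) - 0·1 = 12 - 0 = 12; M22 = 5·(-4) - 9·0 = -20 - 0 = -20; M33 = 5·(-3) - 7·0 = -15 - 0 = -15; sum of minors = -23.
det A = 5·((-3)·(-4) - 0·1) - 7·(0·(-4) - 0·0) + 9·(0·1 - (-3)·0) = 5·12 - 7·0 + 9·0 = 60.
So p(s) = det(sI - A) = s^3 + 2s^2 - 23s - 60.
Rational-root test: any integer root divides -60. Testing small divisors, s = -3 works: p(-3) = -27 + 18 + 69 + (-60) = 0, so (s + 3) is a factor.
Dividing, p(s) = (s + 3)(s^2 - s - 20).
Factor s^2 - s - 20: two numbers with sum 1 and product -20 are 5 and -4, so s^2 - s - 20 = (s - 5)(s + 4).
Hence p(s) = (s - 5) (s + 3) (s + 4), with roots -4, -3, 5.
At least one eigenvalue has non-negative real part, so the system is not asymptotically stable.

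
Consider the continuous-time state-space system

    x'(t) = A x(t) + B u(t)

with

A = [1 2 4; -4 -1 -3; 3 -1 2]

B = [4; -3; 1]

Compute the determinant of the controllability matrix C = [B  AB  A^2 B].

-1740

AB = [[2], [-16], [17]]
A^2B = [[38], [-43], [56]]
Controllability matrix C = [B  AB  A^2B] = [[4, 2, 38], [-3, -16, -43], [1, 17, 56]]
Expanding along the first row, det(C) = 4·((-16)·56 - (-43)·17) - 2·((-3)·56 - (-43)·1) + 38·((-3)·17 - (-16)·1) = 4·(-165) - 2·(-125) + 38·(-35) = -1740
Since det(C) ≠ 0, rank(C) = 3 and the system is completely controllable.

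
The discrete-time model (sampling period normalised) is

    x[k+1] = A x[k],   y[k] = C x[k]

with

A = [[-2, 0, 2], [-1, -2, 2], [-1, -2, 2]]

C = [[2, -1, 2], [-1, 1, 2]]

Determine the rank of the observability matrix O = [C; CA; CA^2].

3

CA = [[-5, -2, 6], [-1, -6, 4]]
CA^2 = [[6, -8, -2], [4, 4, -6]]
Observability matrix O = [C; CA; CA^2] = [[2, -1, 2], [-1, 1, 2], [-5, -2, 6], [-1, -6, 4], [6, -8, -2], [4, 4, -6]]
Take the 3×3 submatrix of O formed by rows 1, 2, 3: [[2, -1, 2], [-1, 1, 2], [-5, -2, 6]]. Its determinant is 2·(1·6 - 2·(-2)) - (-1)·((-1)·6 - 2·(-5)) + 2·((-1)·(-2) - 1·(-5)) = 2·10 - (-1)·4 + 2·7 = 38 ≠ 0.
So rank(O) ≥ 3; since O has 3 columns, rank(O) = 3.
rank(O) = 3 = n, so the pair (A, C) is completely observable.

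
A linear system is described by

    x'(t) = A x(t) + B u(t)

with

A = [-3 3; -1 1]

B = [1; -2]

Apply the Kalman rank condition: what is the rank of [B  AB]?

2

AB = [[-9], [-3]]
Controllability matrix C = [B  AB] = [[1, -9], [-2, -3]]
det(C) = 1·(-3) - (-9)·(-2) = -3 - 18 = -21 ≠ 0, so rank(C) = 2.
rank(C) = 2 = n, so the pair (A, B) is completely controllable.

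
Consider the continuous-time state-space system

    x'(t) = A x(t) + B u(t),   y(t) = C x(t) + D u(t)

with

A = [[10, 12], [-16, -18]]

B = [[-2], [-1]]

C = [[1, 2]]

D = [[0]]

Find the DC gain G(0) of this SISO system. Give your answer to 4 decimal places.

G(0) = C(-A)^{-1}B + D = -C A^{-1} B + D.
det A = 12, so A^{-1} = (1/12)·adj(A) = [[-3/2, -1], [4/3, 5/6]]
A^{-1} B = [4, -7/2]^T
C A^{-1} B = -3
G(0) = D - C A^{-1} B = 0 - (-3) = 3

3.0000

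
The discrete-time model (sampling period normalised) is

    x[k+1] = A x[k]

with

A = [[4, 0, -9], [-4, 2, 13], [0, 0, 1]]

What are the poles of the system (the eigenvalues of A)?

1, 2, 4

det(zI - A) = z^3 - (tr A)z^2 + (M11 + M22 + M33)z - det A, where Mii is the 2×2 principal minor of A obtained by deleting row i and column i.
tr A = 4 + 2 + 1 = 7; M11 = 2·1 - 13·0 = 2 - 0 = 2; M22 = 4·1 - (-9)·0 = 4 - 0 = 4; M33 = 4·2 - 0·(-4) = 8 - 0 = 8; sum of minors = 14.
det A = 4·(2·1 - 13·0) - 0·((-4)·1 - 13·0) + (-9)·((-4)·0 - 2·0) = 4·2 - 0·(-4) + (-9)·0 = 8.
So p(z) = det(zI - A) = z^3 - 7z^2 + 14z - 8.
Rational-root test: any integer root divides -8. Testing small divisors, z = 1 works: p(1) = 1 + (-7) + 14 + (-8) = 0, so (z - 1) is a factor.
Dividing, p(z) = (z - 1)(z^2 - 6z + 8).
Factor z^2 - 6z + 8: two numbers with sum 6 and product 8 are 4 and 2, so z^2 - 6z + 8 = (z - 4)(z - 2).
Hence p(z) = (z - 4) (z - 2) (z - 1), with roots 1, 2, 4.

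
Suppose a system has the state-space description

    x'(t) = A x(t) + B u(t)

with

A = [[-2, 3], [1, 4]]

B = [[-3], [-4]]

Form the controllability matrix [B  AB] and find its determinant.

33

AB = [[-6], [-19]]
Controllability matrix C = [B  AB] = [[-3, -6], [-4, -19]]
det(C) = (-3)·(-19) - (-6)·(-4) = 57 - 24 = 33
Since det(C) ≠ 0, rank(C) = 2 and the system is completely controllable.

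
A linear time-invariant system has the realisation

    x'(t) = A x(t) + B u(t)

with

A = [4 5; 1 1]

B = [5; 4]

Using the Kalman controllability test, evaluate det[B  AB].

-115

AB = [[40], [9]]
Controllability matrix C = [B  AB] = [[5, 40], [4, 9]]
det(C) = 5·9 - 40·4 = 45 - 160 = -115
Since det(C) ≠ 0, rank(C) = 2 and the system is completely controllable.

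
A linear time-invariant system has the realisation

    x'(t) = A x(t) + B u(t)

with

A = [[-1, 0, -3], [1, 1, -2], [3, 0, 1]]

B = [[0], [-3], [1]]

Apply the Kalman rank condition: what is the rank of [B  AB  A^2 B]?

AB = [[-3], [-5], [1]]
A^2B = [[0], [-10], [-8]]
Controllability matrix C = [B  AB  A^2B] = [[0, -3, 0], [-3, -5, -10], [1, 1, -8]]
det(C) = 0·((-5)·(-8) - (-10)·1) - (-3)·((-3)·(-8) - (-10)·1) + 0·((-3)·1 - (-5)·1) = 0·50 - (-3)·34 + 0·2 = 102 ≠ 0, so rank(C) = 3.
rank(C) = 3 = n, so the pair (A, B) is completely controllable.

3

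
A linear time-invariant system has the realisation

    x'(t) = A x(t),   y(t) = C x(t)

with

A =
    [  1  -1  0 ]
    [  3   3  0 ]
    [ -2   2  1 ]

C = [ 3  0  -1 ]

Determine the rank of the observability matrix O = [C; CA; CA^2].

3

CA = [[5, -5, -1]]
CA^2 = [[-8, -22, -1]]
Observability matrix O = [C; CA; CA^2] = [[3, 0, -1], [5, -5, -1], [-8, -22, -1]]
det(O) = 3·((-5)·(-1) - (-1)·(-22)) - 0·(5·(-1) - (-1)·(-8)) + (-1)·(5·(-22) - (-5)·(-8)) = 3·(-17) - 0·(-13) + (-1)·(-150) = 99 ≠ 0, so rank(O) = 3.
rank(O) = 3 = n, so the pair (A, C) is completely observable.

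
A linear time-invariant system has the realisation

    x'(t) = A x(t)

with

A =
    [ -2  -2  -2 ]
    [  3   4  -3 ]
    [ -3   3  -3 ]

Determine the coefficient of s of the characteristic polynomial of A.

-5

Expand det(sI - A) for the 3×3 matrix.
p(s) = s^3 + s^2 - 5s + 72.
(Check: constant term = det(-A) = (-1)^3 det A = 72; coefficient of s^2 = -tr A = 1.)
The coefficient of s is -5.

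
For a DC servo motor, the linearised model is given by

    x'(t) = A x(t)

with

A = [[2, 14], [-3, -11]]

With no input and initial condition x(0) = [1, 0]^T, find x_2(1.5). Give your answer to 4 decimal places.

-0.0058

det(sI - A) = s^2 - (tr A)s + det A, with tr A = 2 + (-11) = -9 and det A = 2·(-11) - 14·(-3) = -22 - (-42) = 20.
So p(s) = det(sI - A) = s^2 + 9s + 20.
Factor s^2 + 9s + 20: two numbers with sum -9 and product 20 are -4 and -5, so s^2 + 9s + 20 = (s + 4)(s + 5).
Hence p(s) = (s + 4) (s + 5), with roots -5, -4.
The eigenvalues -5, -4 are distinct and real, so A is diagonalisable and x(t) = e^{At} x(0) = V diag(e^{λ_i t}) V^{-1} x(0), where the columns of V are the eigenvectors.
λ = -5: A - (-5)I = [[7, 14], [-3, -6]]. Row 1 gives 7·v1 + 14·v2 = 0, so take v_1 = [-2, 1]^T.
λ = -4: A - (-4)I = [[6, 14], [-3, -7]]. Row 1 gives 6·v1 + 14·v2 = 0, so take v_2 = [7, -3]^T.
V = [v_1 v_2] = [[-2, 7], [1, -3]] has det V = -1, so V^{-1} = adj(V)/det V = [[3, 7], [1, 2]].
Modal coordinates z(0) = V^{-1} x(0): 3·1 + 7·0 = 3; 1·1 + 2·0 = 1; so z(0) = [3, 1]^T.
x_2(t) = Σ_i (v_i)_2 · z_i(0) · e^{λ_i t} (row 2 of V times the modal terms).
x_2(1.5) = 1·3·e^{-5·1.5} + (-3)·1·e^{-4·1.5} = 3·0.000553 + (-3)·0.002479 = -0.0058.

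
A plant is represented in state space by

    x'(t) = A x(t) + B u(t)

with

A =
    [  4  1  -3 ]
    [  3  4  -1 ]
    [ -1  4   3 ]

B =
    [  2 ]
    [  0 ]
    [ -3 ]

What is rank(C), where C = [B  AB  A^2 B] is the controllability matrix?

AB = [[17], [9], [-11]]
A^2B = [[110], [98], [-14]]
Controllability matrix C = [B  AB  A^2B] = [[2, 17, 110], [0, 9, 98], [-3, -11, -14]]
det(C) = 2·(9·(-14) - 98·(-11)) - 17·(0·(-14) - 98·(-3)) + 110·(0·(-11) - 9·(-3)) = 2·952 - 17·294 + 110·27 = -124 ≠ 0, so rank(C) = 3.
rank(C) = 3 = n, so the pair (A, B) is completely controllable.

3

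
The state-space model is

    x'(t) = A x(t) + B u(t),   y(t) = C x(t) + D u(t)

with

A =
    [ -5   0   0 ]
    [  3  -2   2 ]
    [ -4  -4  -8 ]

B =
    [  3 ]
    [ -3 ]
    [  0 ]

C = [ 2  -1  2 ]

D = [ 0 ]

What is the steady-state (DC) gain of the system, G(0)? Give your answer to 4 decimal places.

G(0) = C(-A)^{-1}B + D = -C A^{-1} B + D.
det A = -120, so A^{-1} = (1/-120)·adj(A) = [[-1/5, 0, 0], [-2/15, -1/3, -1/12], [1/6, 1/6, -1/12]]
A^{-1} B = [-3/5, 3/5, 0]^T
C A^{-1} B = -9/5
G(0) = D - C A^{-1} B = 0 - (-9/5) = 9/5 ≈ 1.8000

1.8000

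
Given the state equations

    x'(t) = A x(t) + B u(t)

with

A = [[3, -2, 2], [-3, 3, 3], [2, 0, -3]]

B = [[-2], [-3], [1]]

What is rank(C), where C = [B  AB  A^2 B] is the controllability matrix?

3

AB = [[2], [0], [-7]]
A^2B = [[-8], [-27], [25]]
Controllability matrix C = [B  AB  A^2B] = [[-2, 2, -8], [-3, 0, -27], [1, -7, 25]]
det(C) = (-2)·(0·25 - (-27)·(-7)) - 2·((-3)·25 - (-27)·1) + (-8)·((-3)·(-7) - 0·1) = (-2)·(-189) - 2·(-48) + (-8)·21 = 306 ≠ 0, so rank(C) = 3.
rank(C) = 3 = n, so the pair (A, B) is completely controllable.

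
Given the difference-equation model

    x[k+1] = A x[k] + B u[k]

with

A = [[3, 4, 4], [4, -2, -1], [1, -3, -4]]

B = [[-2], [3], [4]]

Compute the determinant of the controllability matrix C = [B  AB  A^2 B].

640

AB = [[22], [-18], [-27]]
A^2B = [[-114], [151], [184]]
Controllability matrix C = [B  AB  A^2B] = [[-2, 22, -114], [3, -18, 151], [4, -27, 184]]
Expanding along the first row, det(C) = (-2)·((-18)·184 - 151·(-27)) - 22·(3·184 - 151·4) + (-114)·(3·(-27) - (-18)·4) = (-2)·765 - 22·(-52) + (-114)·(-9) = 640
Since det(C) ≠ 0, rank(C) = 3 and the system is completely controllable.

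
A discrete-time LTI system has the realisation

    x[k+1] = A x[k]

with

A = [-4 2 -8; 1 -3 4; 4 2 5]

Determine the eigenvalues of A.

-2, -1, 1

det(zI - A) = z^3 - (tr A)z^2 + (M11 + M22 + M33)z - det A, where Mii is the 2×2 principal minor of A obtained by deleting row i and column i.
tr A = (-4) + (-3) + 5 = -2; M11 = (-3)·5 - 4·2 = -15 - 8 = -23; M22 = (-4)·5 - (-8)·4 = -20 - (-32) = 12; M33 = (-4)·(-3) - 2·1 = 12 - 2 = 10; sum of minors = -1.
det A = (-4)·((-3)·5 - 4·2) - 2·(1·5 - 4·4) + (-8)·(1·2 - (-3)·4) = (-4)·(-23) - 2·(-11) + (-8)·14 = 2.
So p(z) = det(zI - A) = z^3 + 2z^2 - z - 2.
Rational-root test: any integer root divides -2. Testing small divisors, z = -1 works: p(-1) = -1 + 2 + 1 + (-2) = 0, so (z + 1) is a factor.
Dividing, p(z) = (z + 1)(z^2 + z - 2).
Factor z^2 + z - 2: two numbers with sum -1 and product -2 are 1 and -2, so z^2 + z - 2 = (z - 1)(z + 2).
Hence p(z) = (z - 1) (z + 1) (z + 2), with roots -2, -1, 1.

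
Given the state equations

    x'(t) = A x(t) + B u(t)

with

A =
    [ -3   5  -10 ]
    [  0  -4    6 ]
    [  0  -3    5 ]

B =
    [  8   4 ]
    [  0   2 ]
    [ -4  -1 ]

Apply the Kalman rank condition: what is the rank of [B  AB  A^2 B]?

2

AB = [[16, 8], [-24, -14], [-20, -11]]
A^2B = [[32, 16], [-24, -10], [-28, -13]]
Controllability matrix C = [B  AB  A^2B] = [[8, 4, 16, 8, 32, 16], [0, 2, -24, -14, -24, -10], [-4, -1, -20, -11, -28, -13]]
The rows r1, r2, r3 of C are linearly dependent: r1 - r2 + 2·r3 = 0 (check each entry), so rank(C) ≤ 2.
The 2×2 minor from rows 1, 2, columns 1, 2 is 8·2 - 4·0 = 16 - 0 = 16 ≠ 0, so rank(C) = 2.
rank(C) = 2 < n = 3, so the pair (A, B) is not completely controllable.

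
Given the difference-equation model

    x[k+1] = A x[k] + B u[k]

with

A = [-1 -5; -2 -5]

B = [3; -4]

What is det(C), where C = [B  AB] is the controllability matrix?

110

AB = [[17], [14]]
Controllability matrix C = [B  AB] = [[3, 17], [-4, 14]]
det(C) = 3·14 - 17·(-4) = 42 - (-68) = 110
Since det(C) ≠ 0, rank(C) = 2 and the system is completely controllable.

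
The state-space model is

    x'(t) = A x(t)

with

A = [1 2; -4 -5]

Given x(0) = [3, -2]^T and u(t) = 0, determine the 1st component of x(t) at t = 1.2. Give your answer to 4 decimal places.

1.1775

det(sI - A) = s^2 - (tr A)s + det A, with tr A = 1 + (-5) = -4 and det A = 1·(-5) - 2·(-4) = -5 - (-8) = 3.
So p(s) = det(sI - A) = s^2 + 4s + 3.
Factor s^2 + 4s + 3: two numbers with sum -4 and product 3 are -1 and -3, so s^2 + 4s + 3 = (s + 1)(s + 3).
Hence p(s) = (s + 1) (s + 3), with roots -3, -1.
The eigenvalues -3, -1 are distinct and real, so A is diagonalisable and x(t) = e^{At} x(0) = V diag(e^{λ_i t}) V^{-1} x(0), where the columns of V are the eigenvectors.
λ = -3: A - (-3)I = [[4, 2], [-4, -2]]. Row 1 gives 4·v1 + 2·v2 = 0, so take v_1 = [-1, 2]^T.
λ = -1: A - (-1)I = [[2, 2], [-4, -4]]. Row 1 gives 2·v1 + 2·v2 = 0, so take v_2 = [1, -1]^T.
V = [v_1 v_2] = [[-1, 1], [2, -1]] has det V = -1, so V^{-1} = adj(V)/det V = [[1, 1], [2, 1]].
Modal coordinates z(0) = V^{-1} x(0): 1·3 + 1·(-2) = 1; 2·3 + 1·(-2) = 4; so z(0) = [1, 4]^T.
x_1(t) = Σ_i (v_i)_1 · z_i(0) · e^{λ_i t} (row 1 of V times the modal terms).
x_1(1.2) = (-1)·1·e^{-3·1.2} + 1·4·e^{-1·1.2} = (-1)·0.027324 + 4·0.301194 = 1.1775.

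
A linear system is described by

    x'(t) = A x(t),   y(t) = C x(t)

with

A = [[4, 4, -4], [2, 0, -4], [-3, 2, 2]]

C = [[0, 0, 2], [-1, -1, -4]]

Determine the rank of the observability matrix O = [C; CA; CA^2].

3

CA = [[-6, 4, 4], [6, -12, 0]]
CA^2 = [[-28, -16, 16], [0, 24, 24]]
Observability matrix O = [C; CA; CA^2] = [[0, 0, 2], [-1, -1, -4], [-6, 4, 4], [6, -12, 0], [-28, -16, 16], [0, 24, 24]]
Take the 3×3 submatrix of O formed by rows 1, 2, 3: [[0, 0, 2], [-1, -1, -4], [-6, 4, 4]]. Its determinant is 0·((-1)·4 - (-4)·4) - 0·((-1)·4 - (-4)·(-6)) + 2·((-1)·4 - (-1)·(-6)) = 0·12 - 0·(-28) + 2·(-10) = -20 ≠ 0.
So rank(O) ≥ 3; since O has 3 columns, rank(O) = 3.
rank(O) = 3 = n, so the pair (A, C) is completely observable.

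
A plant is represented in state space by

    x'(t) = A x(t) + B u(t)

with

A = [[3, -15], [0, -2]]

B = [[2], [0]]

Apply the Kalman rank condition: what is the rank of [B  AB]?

1

AB = [[6], [0]]
Controllability matrix C = [B  AB] = [[2, 6], [0, 0]]
Every column of C is a scalar multiple of column 1 = [2, 0] (multipliers 1, 3), so the columns span a one-dimensional space.
C ≠ 0, hence rank(C) = 1.
rank(C) = 1 < n = 2, so the pair (A, B) is not completely controllable.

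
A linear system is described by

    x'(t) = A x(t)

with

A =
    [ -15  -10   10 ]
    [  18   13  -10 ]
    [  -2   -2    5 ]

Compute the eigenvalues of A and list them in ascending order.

det(sI - A) = s^3 - (tr A)s^2 + (M11 + M22 + M33)s - det A, where Mii is the 2×2 principal minor of A obtained by deleting row i and column i.
tr A = (-15) + 13 + 5 = 3; M11 = 13·5 - (-10)·(-2) = 65 - 20 = 45; M22 = (-15)·5 - 10·(-2) = -75 - (-20) = -55; M33 = (-15)·13 - (-10)·18 = -195 - (-180) = -15; sum of minors = -25.
det A = (-15)·(13·5 - (-10)·(-2)) - (-10)·(18·5 - (-10)·(-2)) + 10·(18·(-2) - 13·(-2)) = (-15)·45 - (-10)·70 + 10·(-10) = -75.
So p(s) = det(sI - A) = s^3 - 3s^2 - 25s + 75.
Rational-root test: any integer root divides 75. Testing small divisors, s = 3 works: p(3) = 27 + (-27) + (-75) + 75 = 0, so (s - 3) is a factor.
Dividing, p(s) = (s - 3)(s^2 - 25).
Factor s^2 - 25: two numbers with sum 0 and product -25 are 5 and -5, so s^2 - 25 = (s - 5)(s + 5).
Hence p(s) = (s - 5) (s - 3) (s + 5), with roots -5, 3, 5.
At least one eigenvalue has non-negative real part, so the system is not asymptotically stable.

-5, 3, 5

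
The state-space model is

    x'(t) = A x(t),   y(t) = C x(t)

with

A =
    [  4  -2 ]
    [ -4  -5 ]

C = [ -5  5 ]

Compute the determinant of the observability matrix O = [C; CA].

CA = [[-40, -15]]
Observability matrix O = [C; CA] = [[-5, 5], [-40, -15]]
det(O) = (-5)·(-15) - 5·(-40) = 75 - (-200) = 275
Since det(O) ≠ 0, rank(O) = 2 and the system is completely observable.

275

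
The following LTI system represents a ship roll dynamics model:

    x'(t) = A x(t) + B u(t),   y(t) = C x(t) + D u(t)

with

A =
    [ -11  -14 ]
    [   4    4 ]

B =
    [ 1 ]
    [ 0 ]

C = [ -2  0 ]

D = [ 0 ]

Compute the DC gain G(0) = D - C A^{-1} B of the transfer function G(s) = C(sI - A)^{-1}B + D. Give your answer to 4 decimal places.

G(0) = C(-A)^{-1}B + D = -C A^{-1} B + D.
det A = 12, so A^{-1} = (1/12)·adj(A) = [[1/3, 7/6], [-1/3, -11/12]]
A^{-1} B = [1/3, -1/3]^T
C A^{-1} B = -2/3
G(0) = D - C A^{-1} B = 0 - (-2/3) = 2/3 ≈ 0.6667

0.6667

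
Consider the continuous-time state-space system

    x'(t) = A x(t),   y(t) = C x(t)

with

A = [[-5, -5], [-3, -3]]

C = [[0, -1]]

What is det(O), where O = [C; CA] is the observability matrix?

3

CA = [[3, 3]]
Observability matrix O = [C; CA] = [[0, -1], [3, 3]]
det(O) = 0·3 - (-1)·3 = 0 - (-3) = 3
Since det(O) ≠ 0, rank(O) = 2 and the system is completely observable.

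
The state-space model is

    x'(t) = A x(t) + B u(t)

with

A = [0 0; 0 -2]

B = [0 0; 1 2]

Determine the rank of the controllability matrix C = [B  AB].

AB = [[0, 0], [-2, -4]]
Controllability matrix C = [B  AB] = [[0, 0, 0, 0], [1, 2, -2, -4]]
Every column of C is a scalar multiple of column 1 = [0, 1] (multipliers 1, 2, -2, -4), so the columns span a one-dimensional space.
C ≠ 0, hence rank(C) = 1.
rank(C) = 1 < n = 2, so the pair (A, B) is not completely controllable.

1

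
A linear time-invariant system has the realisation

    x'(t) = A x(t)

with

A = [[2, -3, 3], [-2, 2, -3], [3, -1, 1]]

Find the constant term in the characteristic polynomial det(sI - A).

Expand det(sI - A) for the 3×3 matrix.
p(s) = s^3 - 5s^2 - 10s - 7.
(Check: constant term = det(-A) = (-1)^3 det A = -7; coefficient of s^2 = -tr A = -5.)
The constant term is -7.

-7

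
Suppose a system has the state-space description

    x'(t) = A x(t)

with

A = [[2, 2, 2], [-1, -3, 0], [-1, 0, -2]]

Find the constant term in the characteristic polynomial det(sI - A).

Expand det(sI - A) for the 3×3 matrix.
p(s) = s^3 + 3s^2 - 2.
(Check: constant term = det(-A) = (-1)^3 det A = -2; coefficient of s^2 = -tr A = 3.)
The constant term is -2.

-2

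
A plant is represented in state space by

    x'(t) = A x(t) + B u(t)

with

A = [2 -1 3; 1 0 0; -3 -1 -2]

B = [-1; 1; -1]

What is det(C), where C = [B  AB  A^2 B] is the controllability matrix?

20

AB = [[-6], [-1], [4]]
A^2B = [[1], [-6], [11]]
Controllability matrix C = [B  AB  A^2B] = [[-1, -6, 1], [1, -1, -6], [-1, 4, 11]]
Expanding along the first row, det(C) = (-1)·((-1)·11 - (-6)·4) - (-6)·(1·11 - (-6)·(-1)) + 1·(1·4 - (-1)·(-1)) = (-1)·13 - (-6)·5 + 1·3 = 20
Since det(C) ≠ 0, rank(C) = 3 and the system is completely controllable.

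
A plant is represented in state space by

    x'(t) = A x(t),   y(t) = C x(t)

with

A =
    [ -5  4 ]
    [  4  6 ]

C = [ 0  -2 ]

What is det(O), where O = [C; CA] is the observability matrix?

-16

CA = [[-8, -12]]
Observability matrix O = [C; CA] = [[0, -2], [-8, -12]]
det(O) = 0·(-12) - (-2)·(-8) = 0 - 16 = -16
Since det(O) ≠ 0, rank(O) = 2 and the system is completely observable.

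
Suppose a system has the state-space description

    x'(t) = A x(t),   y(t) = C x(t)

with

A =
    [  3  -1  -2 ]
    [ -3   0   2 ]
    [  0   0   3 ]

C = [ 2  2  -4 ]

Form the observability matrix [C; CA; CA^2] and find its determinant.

-32

CA = [[0, -2, -12]]
CA^2 = [[6, 0, -40]]
Observability matrix O = [C; CA; CA^2] = [[2, 2, -4], [0, -2, -12], [6, 0, -40]]
Expanding along the first row, det(O) = 2·((-2)·(-40) - (-12)·0) - 2·(0·(-40) - (-12)·6) + (-4)·(0·0 - (-2)·6) = 2·80 - 2·72 + (-4)·12 = -32
Since det(O) ≠ 0, rank(O) = 3 and the system is completely observable.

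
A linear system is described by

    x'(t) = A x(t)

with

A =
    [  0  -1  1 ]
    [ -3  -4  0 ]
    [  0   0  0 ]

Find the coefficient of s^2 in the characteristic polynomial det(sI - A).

Expand det(sI - A) for the 3×3 matrix.
p(s) = s^3 + 4s^2 - 3s.
(Check: constant term = det(-A) = (-1)^3 det A = 0; coefficient of s^2 = -tr A = 4.)
The coefficient of s^2 is 4.

4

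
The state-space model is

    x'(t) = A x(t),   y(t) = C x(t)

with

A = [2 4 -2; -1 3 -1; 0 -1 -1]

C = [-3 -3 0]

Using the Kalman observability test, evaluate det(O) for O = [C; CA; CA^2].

CA = [[-3, -21, 9]]
CA^2 = [[15, -84, 18]]
Observability matrix O = [C; CA; CA^2] = [[-3, -3, 0], [-3, -21, 9], [15, -84, 18]]
Expanding along the first row, det(O) = (-3)·((-21)·18 - 9·(-84)) - (-3)·((-3)·18 - 9·15) + 0·((-3)·(-84) - (-21)·15) = (-3)·378 - (-3)·(-189) + 0·567 = -1701
Since det(O) ≠ 0, rank(O) = 3 and the system is completely observable.

-1701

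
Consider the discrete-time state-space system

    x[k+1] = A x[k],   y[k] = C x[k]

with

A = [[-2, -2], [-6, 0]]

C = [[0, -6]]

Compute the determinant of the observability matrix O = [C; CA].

216

CA = [[36, 0]]
Observability matrix O = [C; CA] = [[0, -6], [36, 0]]
det(O) = 0·0 - (-6)·36 = 0 - (-216) = 216
Since det(O) ≠ 0, rank(O) = 2 and the system is completely observable.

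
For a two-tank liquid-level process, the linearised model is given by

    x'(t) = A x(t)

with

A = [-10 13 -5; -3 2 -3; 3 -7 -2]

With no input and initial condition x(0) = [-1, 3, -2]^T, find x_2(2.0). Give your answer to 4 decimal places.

det(sI - A) = s^3 - (tr A)s^2 + (M11 + M22 + M33)s - det A, where Mii is the 2×2 principal minor of A obtained by deleting row i and column i.
tr A = (-10) + 2 + (-2) = -10; M11 = 2·(-2) - (-3)·(-7) = -4 - 21 = -25; M22 = (-10)·(-2) - (-5)·3 = 20 - (-15) = 35; M33 = (-10)·2 - 13·(-3) = -20 - (-39) = 19; sum of minors = 29.
det A = (-10)·(2·(-2) - (-3)·(-7)) - 13·((-3)·(-2) - (-3)·3) + (-5)·((-3)·(-7) - 2·3) = (-10)·(-25) - 13·15 + (-5)·15 = -20.
So p(s) = det(sI - A) = s^3 + 10s^2 + 29s + 20.
Rational-root test: any integer root divides 20. Testing small divisors, s = -1 works: p(-1) = -1 + 10 + (-29) + 20 = 0, so (s + 1) is a factor.
Dividing, p(s) = (s + 1)(s^2 + 9s + 20).
Factor s^2 + 9s + 20: two numbers with sum -9 and product 20 are -4 and -5, so s^2 + 9s + 20 = (s + 4)(s + 5).
Hence p(s) = (s + 1) (s + 4) (s + 5), with roots -5, -4, -1.
The eigenvalues -5, -4, -1 are distinct and real, so A is diagonalisable and x(t) = e^{At} x(0) = V diag(e^{λ_i t}) V^{-1} x(0), where the columns of V are the eigenvectors.
λ = -5: A - (-5)I = [[-5, 13, -5], [-3, 7, -3], [3, -7, 3]]. v must be orthogonal to every row; (row 1) × (row 2) = [-4, 0, 4], so take v_1 = [1, 0, -1]^T.
λ = -4: A - (-4)I = [[-6, 13, -5], [-3, 6, -3], [3, -7, 2]]. v must be orthogonal to every row; (row 1) × (row 2) = [-9, -3, 3], so take v_2 = [3, 1, -1]^T.
λ = -1: A - (-1)I = [[-9, 13, -5], [-3, 3, -3], [3, -7, -1]]. v must be orthogonal to every row; (row 1) × (row 2) = [-24, -12, 12], so take v_3 = [2, 1, -1]^T.
V = [v_1 v_2 v_3] = [[1, 3, 2], [0, 1, 1], [-1, -1, -1]] has det V = -1, so V^{-1} = adj(V)/det V = [[0, -1, -1], [1, -1, 1], [-1, 2, -1]].
Modal coordinates z(0) = V^{-1} x(0): 0·(-1) + (-1)·3 + (-1)·(-2) = -1; 1·(-1) + (-1)·3 + 1·(-2) = -6; (-1)·(-1) + 2·3 + (-1)·(-2) = 9; so z(0) = [-1, -6, 9]^T.
x_2(t) = Σ_i (v_i)_2 · z_i(0) · e^{λ_i t} (row 2 of V times the modal terms).
x_2(2.0) = 0·(-1)·e^{-5·2.0} + 1·(-6)·e^{-4·2.0} + 1·9·e^{-1·2.0} = 0·0.000045 + (-6)·0.000335 + 9·0.135335 = 1.2160.

1.2160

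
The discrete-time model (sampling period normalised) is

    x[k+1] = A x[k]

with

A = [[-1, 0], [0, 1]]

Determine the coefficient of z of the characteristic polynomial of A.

For a 2×2 matrix, det(zI - A) = z^2 - (tr A)z + det A.
tr A = 0, det A = -1.
So p(z) = z^2 - 1.
The coefficient of z is 0.

0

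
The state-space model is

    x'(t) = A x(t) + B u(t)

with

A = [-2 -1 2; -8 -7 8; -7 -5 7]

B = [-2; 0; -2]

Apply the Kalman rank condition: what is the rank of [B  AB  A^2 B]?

AB = [[0], [0], [0]]
A^2B = [[0], [0], [0]]
Controllability matrix C = [B  AB  A^2B] = [[-2, 0, 0], [0, 0, 0], [-2, 0, 0]]
Every column of C is a scalar multiple of column 1 = [-2, 0, -2] (multipliers 1, 0, 0), so the columns span a one-dimensional space.
C ≠ 0, hence rank(C) = 1.
rank(C) = 1 < n = 3, so the pair (A, B) is not completely controllable.

1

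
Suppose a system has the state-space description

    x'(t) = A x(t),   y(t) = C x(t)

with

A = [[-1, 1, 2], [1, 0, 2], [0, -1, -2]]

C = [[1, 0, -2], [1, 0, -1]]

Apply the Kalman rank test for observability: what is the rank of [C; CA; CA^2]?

3

CA = [[-1, 3, 6], [-1, 2, 4]]
CA^2 = [[4, -7, -8], [3, -5, -6]]
Observability matrix O = [C; CA; CA^2] = [[1, 0, -2], [1, 0, -1], [-1, 3, 6], [-1, 2, 4], [4, -7, -8], [3, -5, -6]]
Take the 3×3 submatrix of O formed by rows 1, 2, 3: [[1, 0, -2], [1, 0, -1], [-1, 3, 6]]. Its determinant is 1·(0·6 - (-1)·3) - 0·(1·6 - (-1)·(-1)) + (-2)·(1·3 - 0·(-1)) = 1·3 - 0·5 + (-2)·3 = -3 ≠ 0.
So rank(O) ≥ 3; since O has 3 columns, rank(O) = 3.
rank(O) = 3 = n, so the pair (A, C) is completely observable.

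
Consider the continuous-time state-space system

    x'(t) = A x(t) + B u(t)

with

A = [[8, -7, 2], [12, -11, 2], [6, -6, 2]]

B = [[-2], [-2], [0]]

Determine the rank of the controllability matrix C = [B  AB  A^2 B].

AB = [[-2], [-2], [0]]
A^2B = [[-2], [-2], [0]]
Controllability matrix C = [B  AB  A^2B] = [[-2, -2, -2], [-2, -2, -2], [0, 0, 0]]
Every column of C is a scalar multiple of column 1 = [-2, -2, 0] (multipliers 1, 1, 1), so the columns span a one-dimensional space.
C ≠ 0, hence rank(C) = 1.
rank(C) = 1 < n = 3, so the pair (A, B) is not completely controllable.

1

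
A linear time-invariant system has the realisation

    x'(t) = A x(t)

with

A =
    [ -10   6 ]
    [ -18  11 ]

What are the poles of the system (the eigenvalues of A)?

det(sI - A) = s^2 - (tr A)s + det A, with tr A = (-10) + 11 = 1 and det A = (-10)·11 - 6·(-18) = -110 - (-108) = -2.
So p(s) = det(sI - A) = s^2 - s - 2.
Factor s^2 - s - 2: two numbers with sum 1 and product -2 are 2 and -1, so s^2 - s - 2 = (s - 2)(s + 1).
Hence p(s) = (s - 2) (s + 1), with roots -1, 2.
At least one eigenvalue has non-negative real part, so the system is not asymptotically stable.

-1, 2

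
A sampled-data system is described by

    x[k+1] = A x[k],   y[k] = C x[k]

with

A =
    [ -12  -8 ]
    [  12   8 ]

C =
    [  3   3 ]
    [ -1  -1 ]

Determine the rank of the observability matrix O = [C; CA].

CA = [[0, 0], [0, 0]]
Observability matrix O = [C; CA] = [[3, 3], [-1, -1], [0, 0], [0, 0]]
Every row of O is a scalar multiple of row 1 = [3, 3] (multipliers 1, -1/3, 0, 0), so the rows span a one-dimensional space.
O ≠ 0, hence rank(O) = 1.
rank(O) = 1 < n = 2, so the pair (A, C) is not completely observable.

1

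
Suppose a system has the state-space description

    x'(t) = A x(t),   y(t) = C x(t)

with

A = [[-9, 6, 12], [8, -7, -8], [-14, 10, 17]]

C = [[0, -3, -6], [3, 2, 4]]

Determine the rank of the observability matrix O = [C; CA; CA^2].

2

CA = [[60, -39, -78], [-67, 44, 88]]
CA^2 = [[240, -147, -294], [-277, 170, 340]]
Observability matrix O = [C; CA; CA^2] = [[0, -3, -6], [3, 2, 4], [60, -39, -78], [-67, 44, 88], [240, -147, -294], [-277, 170, 340]]
The columns c1, c2, c3 of O are linearly dependent: -2·c2 + c3 = 0 (check each entry), so rank(O) ≤ 2.
The 2×2 minor from rows 1, 2, columns 1, 2 is 0·2 - (-3)·3 = 0 - (-9) = 9 ≠ 0, so rank(O) = 2.
rank(O) = 2 < n = 3, so the pair (A, C) is not completely observable.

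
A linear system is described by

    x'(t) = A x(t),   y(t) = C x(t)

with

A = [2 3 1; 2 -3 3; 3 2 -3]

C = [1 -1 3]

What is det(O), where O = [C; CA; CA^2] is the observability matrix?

235

CA = [[9, 12, -11]]
CA^2 = [[9, -31, 78]]
Observability matrix O = [C; CA; CA^2] = [[1, -1, 3], [9, 12, -11], [9, -31, 78]]
Expanding along the first row, det(O) = 1·(12·78 - (-11)·(-31)) - (-1)·(9·78 - (-11)·9) + 3·(9·(-31) - 12·9) = 1·595 - (-1)·801 + 3·(-387) = 235
Since det(O) ≠ 0, rank(O) = 3 and the system is completely observable.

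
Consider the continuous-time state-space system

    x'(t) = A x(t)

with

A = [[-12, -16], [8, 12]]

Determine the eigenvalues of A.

-4, 4

det(sI - A) = s^2 - (tr A)s + det A, with tr A = (-12) + 12 = 0 and det A = (-12)·12 - (-16)·8 = -144 - (-128) = -16.
So p(s) = det(sI - A) = s^2 - 16.
Factor s^2 - 16: two numbers with sum 0 and product -16 are 4 and -4, so s^2 - 16 = (s - 4)(s + 4).
Hence p(s) = (s - 4) (s + 4), with roots -4, 4.
At least one eigenvalue has non-negative real part, so the system is not asymptotically stable.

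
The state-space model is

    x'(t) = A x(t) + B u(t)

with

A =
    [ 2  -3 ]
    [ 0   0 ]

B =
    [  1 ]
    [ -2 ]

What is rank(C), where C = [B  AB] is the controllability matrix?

AB = [[8], [0]]
Controllability matrix C = [B  AB] = [[1, 8], [-2, 0]]
det(C) = 1·0 - 8·(-2) = 0 - (-16) = 16 ≠ 0, so rank(C) = 2.
rank(C) = 2 = n, so the pair (A, B) is completely controllable.

2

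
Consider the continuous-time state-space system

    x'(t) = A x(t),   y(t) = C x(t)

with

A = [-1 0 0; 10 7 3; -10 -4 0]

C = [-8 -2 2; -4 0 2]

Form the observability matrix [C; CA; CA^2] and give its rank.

2

CA = [[-32, -22, -6], [-16, -8, 0]]
CA^2 = [[-128, -130, -66], [-64, -56, -24]]
Observability matrix O = [C; CA; CA^2] = [[-8, -2, 2], [-4, 0, 2], [-32, -22, -6], [-16, -8, 0], [-128, -130, -66], [-64, -56, -24]]
The columns c1, c2, c3 of O are linearly dependent: c1 - 2·c2 + 2·c3 = 0 (check each entry), so rank(O) ≤ 2.
The 2×2 minor from rows 1, 2, columns 1, 2 is (-8)·0 - (-2)·(-4) = 0 - 8 = -8 ≠ 0, so rank(O) = 2.
rank(O) = 2 < n = 3, so the pair (A, C) is not completely observable.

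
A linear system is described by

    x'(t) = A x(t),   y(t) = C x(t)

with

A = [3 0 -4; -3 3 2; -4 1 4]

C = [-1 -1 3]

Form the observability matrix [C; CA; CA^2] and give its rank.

3

CA = [[-12, 0, 14]]
CA^2 = [[-92, 14, 104]]
Observability matrix O = [C; CA; CA^2] = [[-1, -1, 3], [-12, 0, 14], [-92, 14, 104]]
det(O) = (-1)·(0·104 - 14·14) - (-1)·((-12)·104 - 14·(-92)) + 3·((-12)·14 - 0·(-92)) = (-1)·(-196) - (-1)·40 + 3·(-168) = -268 ≠ 0, so rank(O) = 3.
rank(O) = 3 = n, so the pair (A, C) is completely observable.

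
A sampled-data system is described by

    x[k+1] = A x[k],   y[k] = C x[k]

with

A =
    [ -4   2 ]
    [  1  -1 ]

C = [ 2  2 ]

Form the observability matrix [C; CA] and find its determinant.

16

CA = [[-6, 2]]
Observability matrix O = [C; CA] = [[2, 2], [-6, 2]]
det(O) = 2·2 - 2·(-6) = 4 - (-12) = 16
Since det(O) ≠ 0, rank(O) = 2 and the system is completely observable.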